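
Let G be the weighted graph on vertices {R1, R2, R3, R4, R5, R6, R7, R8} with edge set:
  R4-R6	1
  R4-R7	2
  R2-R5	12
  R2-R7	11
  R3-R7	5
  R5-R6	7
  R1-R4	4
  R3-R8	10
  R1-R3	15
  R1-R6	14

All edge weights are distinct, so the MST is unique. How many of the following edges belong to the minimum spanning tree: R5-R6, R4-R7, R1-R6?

Sort edges by weight, then run Kruskal:
R4-R6 (1): add — endpoints in different components.
R4-R7 (2): add — endpoints in different components.
R1-R4 (4): add — endpoints in different components.
R3-R7 (5): add — endpoints in different components.
R5-R6 (7): add — endpoints in different components.
R3-R8 (10): add — endpoints in different components.
R2-R7 (11): add — endpoints in different components.
MST edge set: {R4-R6, R4-R7, R1-R4, R3-R7, R5-R6, R3-R8, R2-R7}.
Of the listed edges, {R5-R6, R4-R7} are in the MST → 2.

2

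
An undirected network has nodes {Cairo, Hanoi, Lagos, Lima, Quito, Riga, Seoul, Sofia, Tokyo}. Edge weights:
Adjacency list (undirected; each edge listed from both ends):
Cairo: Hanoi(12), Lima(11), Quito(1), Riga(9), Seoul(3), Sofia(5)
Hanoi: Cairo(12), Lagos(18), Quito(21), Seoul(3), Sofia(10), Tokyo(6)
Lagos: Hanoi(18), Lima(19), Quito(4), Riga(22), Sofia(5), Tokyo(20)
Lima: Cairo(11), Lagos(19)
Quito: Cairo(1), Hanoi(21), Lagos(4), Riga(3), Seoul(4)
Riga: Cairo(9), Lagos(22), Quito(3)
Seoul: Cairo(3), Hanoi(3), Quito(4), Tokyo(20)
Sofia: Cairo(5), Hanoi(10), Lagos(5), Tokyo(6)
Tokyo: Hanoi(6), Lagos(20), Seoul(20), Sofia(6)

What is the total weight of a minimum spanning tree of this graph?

36

Sort edges by weight, then run Kruskal:
Cairo-Quito (1): add — endpoints in different components.
Cairo-Seoul (3): add — endpoints in different components.
Hanoi-Seoul (3): add — endpoints in different components.
Quito-Riga (3): add — endpoints in different components.
Lagos-Quito (4): add — endpoints in different components.
Quito-Seoul (4): skip — Quito and Seoul already connected.
Cairo-Sofia (5): add — endpoints in different components.
Lagos-Sofia (5): skip — Sofia and Lagos already connected.
Hanoi-Tokyo (6): add — endpoints in different components.
Sofia-Tokyo (6): skip — Sofia and Tokyo already connected.
Cairo-Riga (9): skip — Cairo and Riga already connected.
Hanoi-Sofia (10): skip — Sofia and Hanoi already connected.
Cairo-Lima (11): add — endpoints in different components.
MST edges: Cairo-Quito, Cairo-Seoul, Hanoi-Seoul, Quito-Riga, Lagos-Quito, Cairo-Sofia, Hanoi-Tokyo, Cairo-Lima; total weight 1+3+3+3+4+5+6+11 = 36.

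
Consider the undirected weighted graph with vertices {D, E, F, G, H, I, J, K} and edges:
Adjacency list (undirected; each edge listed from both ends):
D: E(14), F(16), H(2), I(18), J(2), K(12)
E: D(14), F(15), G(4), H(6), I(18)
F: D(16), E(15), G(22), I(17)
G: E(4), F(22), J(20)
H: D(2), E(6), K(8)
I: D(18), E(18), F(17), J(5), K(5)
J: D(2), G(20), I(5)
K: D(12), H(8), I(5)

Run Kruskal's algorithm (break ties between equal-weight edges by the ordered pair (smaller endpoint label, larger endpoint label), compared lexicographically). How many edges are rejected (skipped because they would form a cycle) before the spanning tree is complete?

Kruskal's algorithm — process edges by increasing weight (ties by edge label):
D H (2): add — endpoints in different components.
D J (2): add — endpoints in different components.
E G (4): add — endpoints in different components.
I J (5): add — endpoints in different components.
I K (5): add — endpoints in different components.
E H (6): add — endpoints in different components.
H K (8): skip — H and K already connected.
D K (12): skip — D and K already connected.
D E (14): skip — D and E already connected.
E F (15): add — endpoints in different components.
Edges rejected before the tree was complete: 3.

3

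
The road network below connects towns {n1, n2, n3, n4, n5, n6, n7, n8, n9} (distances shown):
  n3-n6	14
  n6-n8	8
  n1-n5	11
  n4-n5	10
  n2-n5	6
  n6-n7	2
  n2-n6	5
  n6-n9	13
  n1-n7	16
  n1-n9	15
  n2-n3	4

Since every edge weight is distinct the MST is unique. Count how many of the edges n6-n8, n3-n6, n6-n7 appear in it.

Kruskal's algorithm — process edges by increasing weight (ties by edge label):
n6-n7 (2): add — endpoints in different components.
n2-n3 (4): add — endpoints in different components.
n2-n6 (5): add — endpoints in different components.
n2-n5 (6): add — endpoints in different components.
n6-n8 (8): add — endpoints in different components.
n4-n5 (10): add — endpoints in different components.
n1-n5 (11): add — endpoints in different components.
n6-n9 (13): add — endpoints in different components.
MST edge set: {n6-n7, n2-n3, n2-n6, n2-n5, n6-n8, n4-n5, n1-n5, n6-n9}.
Of the listed edges, {n6-n8, n6-n7} are in the MST → 2.

2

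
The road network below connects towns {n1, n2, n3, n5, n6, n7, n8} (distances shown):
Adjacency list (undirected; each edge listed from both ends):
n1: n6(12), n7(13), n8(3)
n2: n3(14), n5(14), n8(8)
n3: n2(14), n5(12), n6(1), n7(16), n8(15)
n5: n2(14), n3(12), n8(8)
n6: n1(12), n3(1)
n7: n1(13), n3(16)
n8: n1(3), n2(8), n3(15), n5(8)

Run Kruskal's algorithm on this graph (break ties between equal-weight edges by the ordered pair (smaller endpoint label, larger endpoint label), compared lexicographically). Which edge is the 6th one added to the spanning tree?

n1-n7

Sort edges by weight, then run Kruskal:
n3 n6 (1): add. Components now {n5} {n3,n6} {n8} {n7} {n1} {n2}
n1 n8 (3): add. Components now {n5} {n3,n6} {n1,n8} {n7} {n2}
n2 n8 (8): add. Components now {n5} {n3,n6} {n1,n2,n8} {n7}
n5 n8 (8): add. Components now {n1,n2,n5,n8} {n3,n6} {n7}
n1 n6 (12): add. Components now {n1,n2,n3,n5,n6,n8} {n7}
n3 n5 (12): skip — n5 and n3 already connected.
n1 n7 (13): add. Components now {n1,n2,n3,n5,n6,n7,n8}
The 6th edge added is n1 n7.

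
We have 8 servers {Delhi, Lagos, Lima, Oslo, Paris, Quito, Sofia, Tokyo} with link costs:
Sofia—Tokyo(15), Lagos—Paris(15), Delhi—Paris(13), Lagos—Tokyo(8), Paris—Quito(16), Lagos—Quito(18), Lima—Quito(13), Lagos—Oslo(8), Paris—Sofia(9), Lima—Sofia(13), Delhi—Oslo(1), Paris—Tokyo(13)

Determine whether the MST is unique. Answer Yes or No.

No

Kruskal: consider edges lightest-first.
Delhi—Oslo (1): add — endpoints in different components.
Lagos—Oslo (8): add — endpoints in different components.
Lagos—Tokyo (8): add — endpoints in different components.
Paris—Sofia (9): add — endpoints in different components.
Delhi—Paris (13): add — endpoints in different components.
Lima—Quito (13): add — endpoints in different components.
Lima—Sofia (13): add — endpoints in different components.
Non-tree edge Paris—Tokyo has weight 13, equal to the heaviest edge on its tree cycle — swapping gives another MST of the same weight. Not unique.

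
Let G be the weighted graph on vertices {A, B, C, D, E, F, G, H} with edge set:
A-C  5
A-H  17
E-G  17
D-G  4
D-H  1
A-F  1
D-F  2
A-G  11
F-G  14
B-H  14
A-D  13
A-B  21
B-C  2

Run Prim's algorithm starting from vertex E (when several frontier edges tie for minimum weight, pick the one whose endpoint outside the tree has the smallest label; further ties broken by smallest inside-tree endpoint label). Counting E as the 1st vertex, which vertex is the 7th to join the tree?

C

Prim's algorithm from E:
Step 1: frontier [E-G 17] → take E-G (17); add G.
Step 2: frontier [D-G 4, A-G 11, F-G 14] → take D-G (4); add D.
Step 3: frontier [D-H 1, D-F 2, A-D 13, A-G 11, F-G 14] → take D-H (1); add H.
Step 4: frontier [D-F 2, A-D 13, A-G 11, F-G 14, B-H 14, A-H 17] → take D-F (2); add F.
Step 5: frontier [A-D 13, A-F 1, A-G 11, B-H 14, A-H 17] → take A-F (1); add A.
Step 6: frontier [A-C 5, A-B 21, B-H 14] → take A-C (5); add C.
Step 7: frontier [A-B 21, B-C 2, B-H 14] → take B-C (2); add B.
Vertex order: E, G, D, H, F, A, C, B. The 7th vertex is C.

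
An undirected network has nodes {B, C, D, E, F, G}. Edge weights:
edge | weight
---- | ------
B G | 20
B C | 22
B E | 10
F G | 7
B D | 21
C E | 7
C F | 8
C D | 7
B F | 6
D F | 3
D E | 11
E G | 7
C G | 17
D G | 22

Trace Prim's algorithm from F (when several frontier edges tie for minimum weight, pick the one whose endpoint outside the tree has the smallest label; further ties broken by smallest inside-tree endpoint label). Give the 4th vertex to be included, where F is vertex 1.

Prim, starting at F.
Step 1: frontier [D F 3, B F 6, F G 7, C F 8] → take D F (3); add D.
Step 2: frontier [C D 7, D E 11, B D 21, D G 22, B F 6, F G 7, C F 8] → take B F (6); add B.
Step 3: frontier [B E 10, B G 20, B C 22, C D 7, D E 11, D G 22, F G 7, C F 8] → take C D (7); add C.
Step 4: frontier [B E 10, B G 20, C E 7, C G 17, D E 11, D G 22, F G 7] → take C E (7); add E.
Step 5: frontier [B G 20, C G 17, D G 22, E G 7, F G 7] → take E G (7); add G.
Vertex order: F, D, B, C, E, G. The 4th vertex is C.

C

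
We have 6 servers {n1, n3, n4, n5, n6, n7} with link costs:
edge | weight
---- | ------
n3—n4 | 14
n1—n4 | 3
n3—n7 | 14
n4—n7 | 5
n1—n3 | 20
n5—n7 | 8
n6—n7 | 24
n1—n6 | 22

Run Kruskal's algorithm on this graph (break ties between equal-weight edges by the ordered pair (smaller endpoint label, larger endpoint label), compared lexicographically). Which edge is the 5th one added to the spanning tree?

n1-n6

Kruskal: consider edges lightest-first.
n1—n4 (3): add. Components now {n1,n4} {n5} {n6} {n7} {n3}
n4—n7 (5): add. Components now {n1,n4,n7} {n5} {n6} {n3}
n5—n7 (8): add. Components now {n1,n4,n5,n7} {n6} {n3}
n3—n4 (14): add. Components now {n1,n3,n4,n5,n7} {n6}
n3—n7 (14): skip — n7 and n3 already connected.
n1—n3 (20): skip — n1 and n3 already connected.
n1—n6 (22): add. Components now {n1,n3,n4,n5,n6,n7}
The 5th edge added is n1—n6.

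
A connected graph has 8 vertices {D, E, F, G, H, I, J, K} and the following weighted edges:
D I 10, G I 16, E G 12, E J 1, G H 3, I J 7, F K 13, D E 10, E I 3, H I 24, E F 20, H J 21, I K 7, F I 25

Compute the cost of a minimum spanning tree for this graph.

49

Sort edges by weight, then run Kruskal:
E J (1): add — endpoints in different components.
E I (3): add — endpoints in different components.
G H (3): add — endpoints in different components.
I J (7): skip — I and J already connected.
I K (7): add — endpoints in different components.
D E (10): add — endpoints in different components.
D I (10): skip — D and I already connected.
E G (12): add — endpoints in different components.
F K (13): add — endpoints in different components.
MST edges: E J, E I, G H, I K, D E, E G, F K; total weight 1+3+3+7+10+12+13 = 49.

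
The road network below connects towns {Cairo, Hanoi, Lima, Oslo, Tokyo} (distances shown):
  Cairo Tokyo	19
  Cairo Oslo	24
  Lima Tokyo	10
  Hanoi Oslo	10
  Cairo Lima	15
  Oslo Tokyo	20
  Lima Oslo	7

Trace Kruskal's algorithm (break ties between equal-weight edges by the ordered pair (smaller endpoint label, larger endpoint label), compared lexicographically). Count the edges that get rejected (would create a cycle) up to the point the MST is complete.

0

Sort edges by weight, then run Kruskal:
Lima Oslo (7): add — endpoints in different components.
Hanoi Oslo (10): add — endpoints in different components.
Lima Tokyo (10): add — endpoints in different components.
Cairo Lima (15): add — endpoints in different components.
Edges rejected before the tree was complete: 0.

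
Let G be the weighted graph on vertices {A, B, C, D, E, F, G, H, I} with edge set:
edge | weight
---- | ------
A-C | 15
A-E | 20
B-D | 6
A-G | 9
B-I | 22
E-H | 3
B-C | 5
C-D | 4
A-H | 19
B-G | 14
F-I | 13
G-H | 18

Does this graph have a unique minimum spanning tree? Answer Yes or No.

Yes

Kruskal's algorithm — process edges by increasing weight (ties by edge label):
E-H (3): add — endpoints in different components.
C-D (4): add — endpoints in different components.
B-C (5): add — endpoints in different components.
B-D (6): skip — B and D already connected.
A-G (9): add — endpoints in different components.
F-I (13): add — endpoints in different components.
B-G (14): add — endpoints in different components.
A-C (15): skip — A and C already connected.
G-H (18): add — endpoints in different components.
A-H (19): skip — A and H already connected.
A-E (20): skip — A and E already connected.
B-I (22): add — endpoints in different components.
Every non-tree edge has weight strictly greater than the heaviest edge on the tree path between its endpoints, so the MST is unique.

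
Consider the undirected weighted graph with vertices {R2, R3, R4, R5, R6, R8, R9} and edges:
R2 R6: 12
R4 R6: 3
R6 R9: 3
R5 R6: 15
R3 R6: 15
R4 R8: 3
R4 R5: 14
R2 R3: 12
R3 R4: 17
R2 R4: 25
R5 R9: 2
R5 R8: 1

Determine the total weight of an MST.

33

Kruskal's algorithm — process edges by increasing weight (ties by edge label):
R5 R8 (1): add. Components now {R4} {R3} {R5,R8} {R6} {R2} {R9}
R5 R9 (2): add. Components now {R4} {R3} {R5,R8,R9} {R6} {R2}
R4 R6 (3): add. Components now {R4,R6} {R3} {R5,R8,R9} {R2}
R4 R8 (3): add. Components now {R4,R5,R6,R8,R9} {R3} {R2}
R6 R9 (3): skip — R6 and R9 already connected.
R2 R3 (12): add. Components now {R4,R5,R6,R8,R9} {R2,R3}
R2 R6 (12): add. Components now {R2,R3,R4,R5,R6,R8,R9}
MST edges: R5 R8, R5 R9, R4 R6, R4 R8, R2 R3, R2 R6; total weight 1+2+3+3+12+12 = 33.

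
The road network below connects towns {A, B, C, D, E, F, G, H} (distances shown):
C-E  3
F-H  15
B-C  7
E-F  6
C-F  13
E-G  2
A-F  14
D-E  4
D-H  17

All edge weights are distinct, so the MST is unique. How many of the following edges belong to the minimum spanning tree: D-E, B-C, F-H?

3

Sort edges by weight, then run Kruskal:
E-G (2): add — endpoints in different components.
C-E (3): add — endpoints in different components.
D-E (4): add — endpoints in different components.
E-F (6): add — endpoints in different components.
B-C (7): add — endpoints in different components.
C-F (13): skip — C and F already connected.
A-F (14): add — endpoints in different components.
F-H (15): add — endpoints in different components.
MST edge set: {E-G, C-E, D-E, E-F, B-C, A-F, F-H}.
Of the listed edges, {D-E, B-C, F-H} are in the MST → 3.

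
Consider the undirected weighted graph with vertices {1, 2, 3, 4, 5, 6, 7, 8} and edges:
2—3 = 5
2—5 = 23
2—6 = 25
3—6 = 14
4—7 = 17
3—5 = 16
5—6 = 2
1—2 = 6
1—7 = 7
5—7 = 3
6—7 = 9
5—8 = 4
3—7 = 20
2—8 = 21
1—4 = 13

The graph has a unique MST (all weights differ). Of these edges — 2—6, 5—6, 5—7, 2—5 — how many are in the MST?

2

Kruskal: consider edges lightest-first.
5—6 (2): add — endpoints in different components.
5—7 (3): add — endpoints in different components.
5—8 (4): add — endpoints in different components.
2—3 (5): add — endpoints in different components.
1—2 (6): add — endpoints in different components.
1—7 (7): add — endpoints in different components.
6—7 (9): skip — 6 and 7 already connected.
1—4 (13): add — endpoints in different components.
MST edge set: {5—6, 5—7, 5—8, 2—3, 1—2, 1—7, 1—4}.
Of the listed edges, {5—6, 5—7} are in the MST → 2.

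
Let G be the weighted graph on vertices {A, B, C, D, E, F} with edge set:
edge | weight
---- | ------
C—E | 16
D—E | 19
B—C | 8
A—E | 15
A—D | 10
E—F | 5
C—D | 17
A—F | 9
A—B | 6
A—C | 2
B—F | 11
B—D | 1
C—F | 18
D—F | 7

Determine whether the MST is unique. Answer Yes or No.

Kruskal's algorithm — process edges by increasing weight (ties by edge label):
B—D (1): add — endpoints in different components.
A—C (2): add — endpoints in different components.
E—F (5): add — endpoints in different components.
A—B (6): add — endpoints in different components.
D—F (7): add — endpoints in different components.
Every non-tree edge has weight strictly greater than the heaviest edge on the tree path between its endpoints, so the MST is unique.

Yes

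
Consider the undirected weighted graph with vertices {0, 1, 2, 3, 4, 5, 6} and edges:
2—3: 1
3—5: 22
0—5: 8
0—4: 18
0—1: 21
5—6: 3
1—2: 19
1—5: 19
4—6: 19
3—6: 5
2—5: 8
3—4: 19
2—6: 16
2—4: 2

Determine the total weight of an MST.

Sort edges by weight, then run Kruskal:
2—3 (1): add — endpoints in different components.
2—4 (2): add — endpoints in different components.
5—6 (3): add — endpoints in different components.
3—6 (5): add — endpoints in different components.
0—5 (8): add — endpoints in different components.
2—5 (8): skip — 2 and 5 already connected.
2—6 (16): skip — 2 and 6 already connected.
0—4 (18): skip — 0 and 4 already connected.
1—2 (19): add — endpoints in different components.
MST edges: 2—3, 2—4, 5—6, 3—6, 0—5, 1—2; total weight 1+2+3+5+8+19 = 38.

38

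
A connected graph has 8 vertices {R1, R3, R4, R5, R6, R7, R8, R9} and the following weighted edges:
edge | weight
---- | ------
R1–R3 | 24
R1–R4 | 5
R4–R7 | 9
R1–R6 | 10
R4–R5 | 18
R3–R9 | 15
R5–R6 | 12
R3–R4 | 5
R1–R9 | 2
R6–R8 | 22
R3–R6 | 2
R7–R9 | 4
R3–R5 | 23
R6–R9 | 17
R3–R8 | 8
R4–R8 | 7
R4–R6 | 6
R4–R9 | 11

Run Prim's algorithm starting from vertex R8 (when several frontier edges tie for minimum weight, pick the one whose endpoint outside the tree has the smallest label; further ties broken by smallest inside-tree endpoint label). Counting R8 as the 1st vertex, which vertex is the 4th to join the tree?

Grow the tree from R8 using Prim:
Step 1: cheapest edge leaving the tree is R4–R8 (7); add R4.
Step 2: cheapest edge leaving the tree is R1–R4 (5); add R1.
Step 3: cheapest edge leaving the tree is R1–R9 (2); add R9.
Step 4: cheapest edge leaving the tree is R7–R9 (4); add R7.
Step 5: cheapest edge leaving the tree is R3–R4 (5); add R3.
Step 6: cheapest edge leaving the tree is R3–R6 (2); add R6.
Step 7: cheapest edge leaving the tree is R5–R6 (12); add R5.
Vertex order: R8, R4, R1, R9, R7, R3, R6, R5. The 4th vertex is R9.

R9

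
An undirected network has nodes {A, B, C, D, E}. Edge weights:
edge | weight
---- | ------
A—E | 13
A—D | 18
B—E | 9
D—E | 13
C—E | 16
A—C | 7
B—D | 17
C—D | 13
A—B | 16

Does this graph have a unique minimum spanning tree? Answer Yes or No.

No

Kruskal: consider edges lightest-first.
A—C (7): add — endpoints in different components.
B—E (9): add — endpoints in different components.
A—E (13): add — endpoints in different components.
C—D (13): add — endpoints in different components.
Non-tree edge D—E has weight 13, equal to the heaviest edge on its tree cycle — swapping gives another MST of the same weight. Not unique.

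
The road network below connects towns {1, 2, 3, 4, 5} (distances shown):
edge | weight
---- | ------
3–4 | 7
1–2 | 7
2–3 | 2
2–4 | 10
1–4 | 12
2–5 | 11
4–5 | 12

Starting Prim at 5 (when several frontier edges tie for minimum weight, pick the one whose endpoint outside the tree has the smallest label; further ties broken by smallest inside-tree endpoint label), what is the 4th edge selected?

3-4

Prim's algorithm from 5:
Step 1: cheapest edge leaving the tree is 2–5 (11); add 2.
Step 2: cheapest edge leaving the tree is 2–3 (2); add 3.
Step 3: cheapest edge leaving the tree is 1–2 (7); add 1.
Step 4: cheapest edge leaving the tree is 3–4 (7); add 4.
The 4th edge added is 3–4.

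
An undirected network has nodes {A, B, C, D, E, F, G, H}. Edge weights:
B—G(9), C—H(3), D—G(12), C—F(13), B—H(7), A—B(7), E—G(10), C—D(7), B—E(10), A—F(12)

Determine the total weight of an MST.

55

Kruskal: consider edges lightest-first.
C—H (3): add — endpoints in different components.
A—B (7): add — endpoints in different components.
B—H (7): add — endpoints in different components.
C—D (7): add — endpoints in different components.
B—G (9): add — endpoints in different components.
B—E (10): add — endpoints in different components.
E—G (10): skip — E and G already connected.
A—F (12): add — endpoints in different components.
MST edges: C—H, A—B, B—H, C—D, B—G, B—E, A—F; total weight 3+7+7+7+9+10+12 = 55.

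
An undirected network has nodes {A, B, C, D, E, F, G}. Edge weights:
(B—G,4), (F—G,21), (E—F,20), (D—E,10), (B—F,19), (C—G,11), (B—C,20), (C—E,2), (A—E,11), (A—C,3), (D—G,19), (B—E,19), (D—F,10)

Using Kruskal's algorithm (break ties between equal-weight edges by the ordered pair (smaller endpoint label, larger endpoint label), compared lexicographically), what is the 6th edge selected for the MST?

Kruskal: consider edges lightest-first.
C—E (2): add — endpoints in different components.
A—C (3): add — endpoints in different components.
B—G (4): add — endpoints in different components.
D—E (10): add — endpoints in different components.
D—F (10): add — endpoints in different components.
A—E (11): skip — A and E already connected.
C—G (11): add — endpoints in different components.
The 6th edge added is C—G.

C-G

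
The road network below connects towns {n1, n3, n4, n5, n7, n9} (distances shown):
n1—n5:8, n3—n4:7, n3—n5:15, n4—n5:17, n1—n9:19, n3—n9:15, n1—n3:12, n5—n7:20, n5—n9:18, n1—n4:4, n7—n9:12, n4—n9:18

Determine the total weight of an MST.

46

Prim's algorithm from n1:
Step 1: cheapest edge leaving the tree is n1—n4 (4); add n4.
Step 2: cheapest edge leaving the tree is n3—n4 (7); add n3.
Step 3: cheapest edge leaving the tree is n1—n5 (8); add n5.
Step 4: cheapest edge leaving the tree is n3—n9 (15); add n9.
Step 5: cheapest edge leaving the tree is n7—n9 (12); add n7.
MST edges: n1—n4, n3—n4, n1—n5, n3—n9, n7—n9; total weight 4+7+8+15+12 = 46.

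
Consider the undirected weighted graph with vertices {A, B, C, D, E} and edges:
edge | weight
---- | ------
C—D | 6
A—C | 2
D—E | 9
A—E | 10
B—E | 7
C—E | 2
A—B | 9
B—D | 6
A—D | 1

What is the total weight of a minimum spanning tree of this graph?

11

Prim's algorithm from E:
Step 1: cheapest edge leaving the tree is C—E (2); add C.
Step 2: cheapest edge leaving the tree is A—C (2); add A.
Step 3: cheapest edge leaving the tree is A—D (1); add D.
Step 4: cheapest edge leaving the tree is B—D (6); add B.
MST edges: C—E, A—C, A—D, B—D; total weight 2+2+1+6 = 11.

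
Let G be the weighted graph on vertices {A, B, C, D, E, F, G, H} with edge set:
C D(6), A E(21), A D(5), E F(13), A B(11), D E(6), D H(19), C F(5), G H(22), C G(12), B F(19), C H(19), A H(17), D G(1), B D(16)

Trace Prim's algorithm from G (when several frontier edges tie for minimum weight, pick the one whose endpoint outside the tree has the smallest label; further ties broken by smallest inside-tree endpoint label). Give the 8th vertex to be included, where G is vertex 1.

H

Prim's algorithm from G:
Step 1: cheapest edge leaving the tree is D G (1); add D.
Step 2: cheapest edge leaving the tree is A D (5); add A.
Step 3: cheapest edge leaving the tree is C D (6); add C.
Step 4: cheapest edge leaving the tree is C F (5); add F.
Step 5: cheapest edge leaving the tree is D E (6); add E.
Step 6: cheapest edge leaving the tree is A B (11); add B.
Step 7: cheapest edge leaving the tree is A H (17); add H.
Vertex order: G, D, A, C, F, E, B, H. The 8th vertex is H.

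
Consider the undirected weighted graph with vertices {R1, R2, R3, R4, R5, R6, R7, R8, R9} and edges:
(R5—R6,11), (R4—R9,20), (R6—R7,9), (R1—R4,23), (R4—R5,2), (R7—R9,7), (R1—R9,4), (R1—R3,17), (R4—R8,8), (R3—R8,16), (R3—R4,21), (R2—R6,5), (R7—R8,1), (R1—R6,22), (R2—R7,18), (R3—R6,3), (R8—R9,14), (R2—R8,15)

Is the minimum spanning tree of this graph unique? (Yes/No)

Kruskal: consider edges lightest-first.
R7—R8 (1): add — endpoints in different components.
R4—R5 (2): add — endpoints in different components.
R3—R6 (3): add — endpoints in different components.
R1—R9 (4): add — endpoints in different components.
R2—R6 (5): add — endpoints in different components.
R7—R9 (7): add — endpoints in different components.
R4—R8 (8): add — endpoints in different components.
R6—R7 (9): add — endpoints in different components.
Every non-tree edge has weight strictly greater than the heaviest edge on the tree path between its endpoints, so the MST is unique.

Yes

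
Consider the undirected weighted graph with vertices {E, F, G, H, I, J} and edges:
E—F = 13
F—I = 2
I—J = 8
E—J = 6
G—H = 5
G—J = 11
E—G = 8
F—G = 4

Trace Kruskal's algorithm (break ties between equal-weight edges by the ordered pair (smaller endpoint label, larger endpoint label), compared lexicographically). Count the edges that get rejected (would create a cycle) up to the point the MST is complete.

0

Kruskal's algorithm — process edges by increasing weight (ties by edge label):
F—I (2): add. Components now {E} {F,I} {G} {H} {J}
F—G (4): add. Components now {E} {F,G,I} {H} {J}
G—H (5): add. Components now {E} {F,G,H,I} {J}
E—J (6): add. Components now {E,J} {F,G,H,I}
E—G (8): add. Components now {E,F,G,H,I,J}
Edges rejected before the tree was complete: 0.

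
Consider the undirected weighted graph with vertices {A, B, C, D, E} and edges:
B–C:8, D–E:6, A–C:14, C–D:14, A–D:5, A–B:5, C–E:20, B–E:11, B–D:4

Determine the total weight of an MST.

23

Kruskal: consider edges lightest-first.
B–D (4): add. Components now {A} {B,D} {C} {E}
A–B (5): add. Components now {A,B,D} {C} {E}
A–D (5): skip — A and D already connected.
D–E (6): add. Components now {A,B,D,E} {C}
B–C (8): add. Components now {A,B,C,D,E}
MST edges: B–D, A–B, D–E, B–C; total weight 4+5+6+8 = 23.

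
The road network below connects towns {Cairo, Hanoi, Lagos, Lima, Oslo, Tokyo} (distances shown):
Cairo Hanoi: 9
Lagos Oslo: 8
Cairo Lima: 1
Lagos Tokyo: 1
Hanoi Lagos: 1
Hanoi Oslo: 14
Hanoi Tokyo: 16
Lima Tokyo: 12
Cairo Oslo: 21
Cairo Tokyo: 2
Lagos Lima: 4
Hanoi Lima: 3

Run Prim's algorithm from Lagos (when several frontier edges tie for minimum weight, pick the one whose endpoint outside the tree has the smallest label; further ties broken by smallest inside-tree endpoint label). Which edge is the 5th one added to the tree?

Grow the tree from Lagos using Prim:
Step 1: cheapest edge leaving the tree is Hanoi Lagos (1); add Hanoi.
Step 2: cheapest edge leaving the tree is Lagos Tokyo (1); add Tokyo.
Step 3: cheapest edge leaving the tree is Cairo Tokyo (2); add Cairo.
Step 4: cheapest edge leaving the tree is Cairo Lima (1); add Lima.
Step 5: cheapest edge leaving the tree is Lagos Oslo (8); add Oslo.
The 5th edge added is Lagos Oslo.

Lagos-Oslo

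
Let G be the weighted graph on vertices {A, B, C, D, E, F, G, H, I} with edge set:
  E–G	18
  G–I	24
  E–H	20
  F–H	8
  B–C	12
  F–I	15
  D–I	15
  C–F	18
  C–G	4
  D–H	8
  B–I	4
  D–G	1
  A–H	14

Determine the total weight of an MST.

Prim's algorithm from E:
Step 1: frontier [E–G 18, E–H 20] → take E–G (18); add G.
Step 2: frontier [E–H 20, D–G 1, C–G 4, G–I 24] → take D–G (1); add D.
Step 3: frontier [D–H 8, D–I 15, E–H 20, C–G 4, G–I 24] → take C–G (4); add C.
Step 4: frontier [B–C 12, C–F 18, D–H 8, D–I 15, E–H 20, G–I 24] → take D–H (8); add H.
Step 5: frontier [B–C 12, C–F 18, D–I 15, G–I 24, F–H 8, A–H 14] → take F–H (8); add F.
Step 6: frontier [B–C 12, D–I 15, F–I 15, G–I 24, A–H 14] → take B–C (12); add B.
Step 7: frontier [B–I 4, D–I 15, F–I 15, G–I 24, A–H 14] → take B–I (4); add I.
Step 8: frontier [A–H 14] → take A–H (14); add A.
MST edges: E–G, D–G, C–G, D–H, F–H, B–C, B–I, A–H; total weight 18+1+4+8+8+12+4+14 = 69.

69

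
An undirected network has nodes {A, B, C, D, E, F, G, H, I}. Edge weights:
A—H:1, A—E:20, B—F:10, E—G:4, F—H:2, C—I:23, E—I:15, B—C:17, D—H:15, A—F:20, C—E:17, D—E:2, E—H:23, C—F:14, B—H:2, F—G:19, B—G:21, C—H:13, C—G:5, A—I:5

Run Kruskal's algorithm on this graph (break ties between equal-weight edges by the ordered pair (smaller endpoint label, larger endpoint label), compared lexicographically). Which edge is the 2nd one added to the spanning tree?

B-H

Kruskal: consider edges lightest-first.
A—H (1): add — endpoints in different components.
B—H (2): add — endpoints in different components.
D—E (2): add — endpoints in different components.
F—H (2): add — endpoints in different components.
E—G (4): add — endpoints in different components.
A—I (5): add — endpoints in different components.
C—G (5): add — endpoints in different components.
B—F (10): skip — B and F already connected.
C—H (13): add — endpoints in different components.
The 2nd edge added is B—H.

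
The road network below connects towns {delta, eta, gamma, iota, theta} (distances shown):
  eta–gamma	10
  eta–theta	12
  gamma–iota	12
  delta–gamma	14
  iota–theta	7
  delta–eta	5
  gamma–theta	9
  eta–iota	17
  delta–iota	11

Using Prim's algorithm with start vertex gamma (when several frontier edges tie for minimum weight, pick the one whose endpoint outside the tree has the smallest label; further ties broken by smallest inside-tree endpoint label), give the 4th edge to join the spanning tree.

Prim, starting at gamma.
Step 1: frontier [gamma–theta 9, eta–gamma 10, gamma–iota 12, delta–gamma 14] → take gamma–theta (9); add theta.
Step 2: frontier [eta–gamma 10, gamma–iota 12, delta–gamma 14, iota–theta 7, eta–theta 12] → take iota–theta (7); add iota.
Step 3: frontier [eta–gamma 10, delta–gamma 14, delta–iota 11, eta–iota 17, eta–theta 12] → take eta–gamma (10); add eta.
Step 4: frontier [delta–eta 5, delta–gamma 14, delta–iota 11] → take delta–eta (5); add delta.
The 4th edge added is delta–eta.

delta-eta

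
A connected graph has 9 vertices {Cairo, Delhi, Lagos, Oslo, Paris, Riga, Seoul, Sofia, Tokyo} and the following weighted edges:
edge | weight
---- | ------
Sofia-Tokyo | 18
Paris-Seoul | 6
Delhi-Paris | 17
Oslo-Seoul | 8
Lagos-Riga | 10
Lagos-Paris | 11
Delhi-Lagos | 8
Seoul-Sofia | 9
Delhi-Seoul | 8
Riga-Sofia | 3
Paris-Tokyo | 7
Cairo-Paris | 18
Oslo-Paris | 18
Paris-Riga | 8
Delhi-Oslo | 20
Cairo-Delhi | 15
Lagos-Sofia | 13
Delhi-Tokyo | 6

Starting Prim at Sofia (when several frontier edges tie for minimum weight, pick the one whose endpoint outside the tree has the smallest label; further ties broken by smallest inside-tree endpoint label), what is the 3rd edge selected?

Prim, starting at Sofia.
Step 1: cheapest edge leaving the tree is Riga-Sofia (3); add Riga.
Step 2: cheapest edge leaving the tree is Paris-Riga (8); add Paris.
Step 3: cheapest edge leaving the tree is Paris-Seoul (6); add Seoul.
Step 4: cheapest edge leaving the tree is Paris-Tokyo (7); add Tokyo.
Step 5: cheapest edge leaving the tree is Delhi-Tokyo (6); add Delhi.
Step 6: cheapest edge leaving the tree is Delhi-Lagos (8); add Lagos.
Step 7: cheapest edge leaving the tree is Oslo-Seoul (8); add Oslo.
Step 8: cheapest edge leaving the tree is Cairo-Delhi (15); add Cairo.
The 3rd edge added is Paris-Seoul.

Paris-Seoul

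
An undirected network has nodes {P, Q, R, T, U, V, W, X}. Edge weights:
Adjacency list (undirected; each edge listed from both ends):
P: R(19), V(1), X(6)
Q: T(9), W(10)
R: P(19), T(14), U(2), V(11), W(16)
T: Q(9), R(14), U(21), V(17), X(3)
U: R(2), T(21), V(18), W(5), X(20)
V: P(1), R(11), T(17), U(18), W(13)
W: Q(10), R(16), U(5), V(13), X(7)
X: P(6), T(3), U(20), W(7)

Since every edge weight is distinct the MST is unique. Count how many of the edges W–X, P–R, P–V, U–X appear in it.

Kruskal: consider edges lightest-first.
P–V (1): add — endpoints in different components.
R–U (2): add — endpoints in different components.
T–X (3): add — endpoints in different components.
U–W (5): add — endpoints in different components.
P–X (6): add — endpoints in different components.
W–X (7): add — endpoints in different components.
Q–T (9): add — endpoints in different components.
MST edge set: {P–V, R–U, T–X, U–W, P–X, W–X, Q–T}.
Of the listed edges, {W–X, P–V} are in the MST → 2.

2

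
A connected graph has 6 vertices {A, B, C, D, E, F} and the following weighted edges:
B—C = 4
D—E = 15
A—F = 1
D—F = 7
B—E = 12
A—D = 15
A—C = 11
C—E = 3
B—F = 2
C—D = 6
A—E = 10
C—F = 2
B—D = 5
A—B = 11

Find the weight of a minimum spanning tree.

Grow the tree from F using Prim:
Step 1: cheapest edge leaving the tree is A—F (1); add A.
Step 2: cheapest edge leaving the tree is B—F (2); add B.
Step 3: cheapest edge leaving the tree is C—F (2); add C.
Step 4: cheapest edge leaving the tree is C—E (3); add E.
Step 5: cheapest edge leaving the tree is B—D (5); add D.
MST edges: A—F, B—F, C—F, C—E, B—D; total weight 1+2+2+3+5 = 13.

13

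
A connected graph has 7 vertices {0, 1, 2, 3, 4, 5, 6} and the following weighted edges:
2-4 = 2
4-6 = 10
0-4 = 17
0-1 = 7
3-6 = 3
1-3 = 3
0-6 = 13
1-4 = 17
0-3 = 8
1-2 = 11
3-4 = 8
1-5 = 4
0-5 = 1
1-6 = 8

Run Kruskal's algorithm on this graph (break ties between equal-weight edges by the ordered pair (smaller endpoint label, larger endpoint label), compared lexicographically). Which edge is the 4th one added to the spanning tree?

Sort edges by weight, then run Kruskal:
0-5 (1): add. Components now {0,5} {1} {2} {3} {4} {6}
2-4 (2): add. Components now {0,5} {1} {2,4} {3} {6}
1-3 (3): add. Components now {0,5} {1,3} {2,4} {6}
3-6 (3): add. Components now {0,5} {1,3,6} {2,4}
1-5 (4): add. Components now {0,1,3,5,6} {2,4}
0-1 (7): skip — 0 and 1 already connected.
0-3 (8): skip — 0 and 3 already connected.
1-6 (8): skip — 1 and 6 already connected.
3-4 (8): add. Components now {0,1,2,3,4,5,6}
The 4th edge added is 3-6.

3-6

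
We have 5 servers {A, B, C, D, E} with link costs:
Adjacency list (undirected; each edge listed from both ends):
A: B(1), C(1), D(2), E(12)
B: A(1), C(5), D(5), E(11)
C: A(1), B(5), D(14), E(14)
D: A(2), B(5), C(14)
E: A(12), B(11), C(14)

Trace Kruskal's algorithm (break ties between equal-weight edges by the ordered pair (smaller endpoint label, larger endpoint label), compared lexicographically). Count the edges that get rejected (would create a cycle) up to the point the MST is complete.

Kruskal: consider edges lightest-first.
A-B (1): add. Components now {A,B} {C} {D} {E}
A-C (1): add. Components now {A,B,C} {D} {E}
A-D (2): add. Components now {A,B,C,D} {E}
B-C (5): skip — B and C already connected.
B-D (5): skip — B and D already connected.
B-E (11): add. Components now {A,B,C,D,E}
Edges rejected before the tree was complete: 2.

2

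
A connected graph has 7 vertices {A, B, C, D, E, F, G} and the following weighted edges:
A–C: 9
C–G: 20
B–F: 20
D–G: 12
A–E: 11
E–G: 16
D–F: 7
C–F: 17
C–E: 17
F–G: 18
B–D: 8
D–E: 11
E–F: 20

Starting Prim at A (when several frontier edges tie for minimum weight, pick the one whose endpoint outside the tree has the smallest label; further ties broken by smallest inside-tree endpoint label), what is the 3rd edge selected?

D-E

Grow the tree from A using Prim:
Step 1: cheapest edge leaving the tree is A–C (9); add C.
Step 2: cheapest edge leaving the tree is A–E (11); add E.
Step 3: cheapest edge leaving the tree is D–E (11); add D.
Step 4: cheapest edge leaving the tree is D–F (7); add F.
Step 5: cheapest edge leaving the tree is B–D (8); add B.
Step 6: cheapest edge leaving the tree is D–G (12); add G.
The 3rd edge added is D–E.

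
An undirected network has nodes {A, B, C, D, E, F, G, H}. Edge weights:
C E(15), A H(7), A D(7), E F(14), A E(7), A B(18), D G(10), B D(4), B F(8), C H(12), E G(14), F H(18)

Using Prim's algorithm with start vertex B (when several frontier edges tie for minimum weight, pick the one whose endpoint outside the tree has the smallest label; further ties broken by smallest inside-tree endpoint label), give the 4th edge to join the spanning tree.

Prim, starting at B.
Step 1: cheapest edge leaving the tree is B D (4); add D.
Step 2: cheapest edge leaving the tree is A D (7); add A.
Step 3: cheapest edge leaving the tree is A E (7); add E.
Step 4: cheapest edge leaving the tree is A H (7); add H.
Step 5: cheapest edge leaving the tree is B F (8); add F.
Step 6: cheapest edge leaving the tree is D G (10); add G.
Step 7: cheapest edge leaving the tree is C H (12); add C.
The 4th edge added is A H.

A-H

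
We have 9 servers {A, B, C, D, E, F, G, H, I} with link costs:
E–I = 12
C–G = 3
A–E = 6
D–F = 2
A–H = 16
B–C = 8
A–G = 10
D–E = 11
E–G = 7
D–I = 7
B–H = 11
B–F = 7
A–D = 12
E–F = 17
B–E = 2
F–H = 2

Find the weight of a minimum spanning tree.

Sort edges by weight, then run Kruskal:
B–E (2): add — endpoints in different components.
D–F (2): add — endpoints in different components.
F–H (2): add — endpoints in different components.
C–G (3): add — endpoints in different components.
A–E (6): add — endpoints in different components.
B–F (7): add — endpoints in different components.
D–I (7): add — endpoints in different components.
E–G (7): add — endpoints in different components.
MST edges: B–E, D–F, F–H, C–G, A–E, B–F, D–I, E–G; total weight 2+2+2+3+6+7+7+7 = 36.

36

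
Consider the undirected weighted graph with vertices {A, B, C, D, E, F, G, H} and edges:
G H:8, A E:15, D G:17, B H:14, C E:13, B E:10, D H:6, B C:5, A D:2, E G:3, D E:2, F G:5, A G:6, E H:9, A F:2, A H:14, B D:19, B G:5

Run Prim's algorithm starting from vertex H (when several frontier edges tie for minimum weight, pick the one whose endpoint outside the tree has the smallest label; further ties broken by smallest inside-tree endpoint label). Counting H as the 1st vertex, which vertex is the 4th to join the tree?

E

Prim's algorithm from H:
Step 1: cheapest edge leaving the tree is D H (6); add D.
Step 2: cheapest edge leaving the tree is A D (2); add A.
Step 3: cheapest edge leaving the tree is D E (2); add E.
Step 4: cheapest edge leaving the tree is A F (2); add F.
Step 5: cheapest edge leaving the tree is E G (3); add G.
Step 6: cheapest edge leaving the tree is B G (5); add B.
Step 7: cheapest edge leaving the tree is B C (5); add C.
Vertex order: H, D, A, E, F, G, B, C. The 4th vertex is E.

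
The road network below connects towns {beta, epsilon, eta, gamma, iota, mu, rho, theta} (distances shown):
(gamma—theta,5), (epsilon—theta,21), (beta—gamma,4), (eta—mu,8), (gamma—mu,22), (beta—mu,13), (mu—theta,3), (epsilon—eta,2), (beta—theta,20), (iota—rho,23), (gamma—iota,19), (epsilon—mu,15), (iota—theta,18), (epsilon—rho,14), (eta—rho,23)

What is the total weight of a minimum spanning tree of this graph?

54

Kruskal's algorithm — process edges by increasing weight (ties by edge label):
epsilon—eta (2): add — endpoints in different components.
mu—theta (3): add — endpoints in different components.
beta—gamma (4): add — endpoints in different components.
gamma—theta (5): add — endpoints in different components.
eta—mu (8): add — endpoints in different components.
beta—mu (13): skip — mu and beta already connected.
epsilon—rho (14): add — endpoints in different components.
epsilon—mu (15): skip — epsilon and mu already connected.
iota—theta (18): add — endpoints in different components.
MST edges: epsilon—eta, mu—theta, beta—gamma, gamma—theta, eta—mu, epsilon—rho, iota—theta; total weight 2+3+4+5+8+14+18 = 54.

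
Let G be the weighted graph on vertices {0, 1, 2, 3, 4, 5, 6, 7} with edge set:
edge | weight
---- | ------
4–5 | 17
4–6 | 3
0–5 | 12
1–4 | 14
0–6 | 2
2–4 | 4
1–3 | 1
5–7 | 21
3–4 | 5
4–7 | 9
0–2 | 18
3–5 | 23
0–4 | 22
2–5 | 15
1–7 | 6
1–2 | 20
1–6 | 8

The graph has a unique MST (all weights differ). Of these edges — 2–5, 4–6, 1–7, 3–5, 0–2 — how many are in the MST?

2

Sort edges by weight, then run Kruskal:
1–3 (1): add — endpoints in different components.
0–6 (2): add — endpoints in different components.
4–6 (3): add — endpoints in different components.
2–4 (4): add — endpoints in different components.
3–4 (5): add — endpoints in different components.
1–7 (6): add — endpoints in different components.
1–6 (8): skip — 1 and 6 already connected.
4–7 (9): skip — 4 and 7 already connected.
0–5 (12): add — endpoints in different components.
MST edge set: {1–3, 0–6, 4–6, 2–4, 3–4, 1–7, 0–5}.
Of the listed edges, {4–6, 1–7} are in the MST → 2.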